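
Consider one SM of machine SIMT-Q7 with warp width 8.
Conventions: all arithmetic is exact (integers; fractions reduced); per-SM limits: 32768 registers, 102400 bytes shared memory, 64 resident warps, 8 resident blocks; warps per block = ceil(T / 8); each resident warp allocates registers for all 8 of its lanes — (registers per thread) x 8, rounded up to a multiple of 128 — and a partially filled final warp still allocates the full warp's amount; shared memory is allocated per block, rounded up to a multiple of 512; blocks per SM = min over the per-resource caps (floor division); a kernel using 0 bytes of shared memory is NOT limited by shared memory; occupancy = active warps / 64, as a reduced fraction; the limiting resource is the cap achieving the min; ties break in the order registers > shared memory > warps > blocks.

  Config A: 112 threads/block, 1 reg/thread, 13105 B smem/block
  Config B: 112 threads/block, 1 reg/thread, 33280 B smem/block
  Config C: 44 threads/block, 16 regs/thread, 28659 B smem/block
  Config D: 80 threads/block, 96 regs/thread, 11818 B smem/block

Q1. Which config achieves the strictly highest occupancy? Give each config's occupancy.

occupancies: A 7/8, B 21/32, C 9/32, D 5/8

Answer: A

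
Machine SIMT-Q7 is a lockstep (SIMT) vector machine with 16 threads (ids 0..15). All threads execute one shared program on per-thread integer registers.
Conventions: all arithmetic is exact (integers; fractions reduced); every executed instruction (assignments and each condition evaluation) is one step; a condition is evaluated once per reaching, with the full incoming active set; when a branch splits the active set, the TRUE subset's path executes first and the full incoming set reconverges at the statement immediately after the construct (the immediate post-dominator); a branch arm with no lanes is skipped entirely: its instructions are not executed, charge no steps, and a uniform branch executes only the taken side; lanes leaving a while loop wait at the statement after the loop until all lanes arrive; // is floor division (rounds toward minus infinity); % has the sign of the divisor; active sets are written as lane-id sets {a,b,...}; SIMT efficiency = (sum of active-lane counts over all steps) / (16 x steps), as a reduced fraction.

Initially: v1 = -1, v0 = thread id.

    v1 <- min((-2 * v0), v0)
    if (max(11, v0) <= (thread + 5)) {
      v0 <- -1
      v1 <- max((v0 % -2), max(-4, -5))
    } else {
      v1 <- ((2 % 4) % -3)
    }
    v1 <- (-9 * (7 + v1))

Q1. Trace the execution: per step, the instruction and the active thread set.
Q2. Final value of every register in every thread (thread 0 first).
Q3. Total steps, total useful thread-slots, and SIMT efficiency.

step 0: v1 <- min((-2 * v0), v0)     {0,1,2,3,4,5,6,7,8,9,10,11,12,13,14,15}
step 1: eval (max(11, v0) <= (thread + 5)) {0,1,2,3,4,5,6,7,8,9,10,11,12,13,14,15}
step 2: v0 <- -1                     {6,7,8,9,10,11,12,13,14,15}
step 3: v1 <- max((v0 % -2), max(-4, -5)) {6,7,8,9,10,11,12,13,14,15}
step 4: v1 <- ((2 % 4) % -3)         {0,1,2,3,4,5}
step 5: v1 <- (-9 * (7 + v1))        {0,1,2,3,4,5,6,7,8,9,10,11,12,13,14,15}

Answer: 6 steps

v1: -54,-54,-54,-54,-54,-54,-54,-54,-54,-54,-54,-54,-54,-54,-54,-54
v0: 0,1,2,3,4,5,-1,-1,-1,-1,-1,-1,-1,-1,-1,-1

steps = 6; useful = 74; efficiency = 74/96 = 37/48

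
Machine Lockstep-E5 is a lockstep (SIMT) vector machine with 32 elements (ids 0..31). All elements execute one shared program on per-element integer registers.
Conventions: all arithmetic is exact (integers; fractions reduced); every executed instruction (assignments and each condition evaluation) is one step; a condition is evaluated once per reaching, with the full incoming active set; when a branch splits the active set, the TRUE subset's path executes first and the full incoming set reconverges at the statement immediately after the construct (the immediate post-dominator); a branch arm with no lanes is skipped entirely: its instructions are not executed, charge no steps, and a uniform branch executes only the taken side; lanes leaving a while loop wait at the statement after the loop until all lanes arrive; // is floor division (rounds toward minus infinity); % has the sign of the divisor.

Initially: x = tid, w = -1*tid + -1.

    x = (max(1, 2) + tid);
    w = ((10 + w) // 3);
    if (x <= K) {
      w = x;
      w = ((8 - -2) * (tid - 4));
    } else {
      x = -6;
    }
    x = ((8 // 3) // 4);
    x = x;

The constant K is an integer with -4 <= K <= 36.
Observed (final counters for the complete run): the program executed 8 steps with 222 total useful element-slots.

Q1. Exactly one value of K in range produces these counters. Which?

Answer: K = 31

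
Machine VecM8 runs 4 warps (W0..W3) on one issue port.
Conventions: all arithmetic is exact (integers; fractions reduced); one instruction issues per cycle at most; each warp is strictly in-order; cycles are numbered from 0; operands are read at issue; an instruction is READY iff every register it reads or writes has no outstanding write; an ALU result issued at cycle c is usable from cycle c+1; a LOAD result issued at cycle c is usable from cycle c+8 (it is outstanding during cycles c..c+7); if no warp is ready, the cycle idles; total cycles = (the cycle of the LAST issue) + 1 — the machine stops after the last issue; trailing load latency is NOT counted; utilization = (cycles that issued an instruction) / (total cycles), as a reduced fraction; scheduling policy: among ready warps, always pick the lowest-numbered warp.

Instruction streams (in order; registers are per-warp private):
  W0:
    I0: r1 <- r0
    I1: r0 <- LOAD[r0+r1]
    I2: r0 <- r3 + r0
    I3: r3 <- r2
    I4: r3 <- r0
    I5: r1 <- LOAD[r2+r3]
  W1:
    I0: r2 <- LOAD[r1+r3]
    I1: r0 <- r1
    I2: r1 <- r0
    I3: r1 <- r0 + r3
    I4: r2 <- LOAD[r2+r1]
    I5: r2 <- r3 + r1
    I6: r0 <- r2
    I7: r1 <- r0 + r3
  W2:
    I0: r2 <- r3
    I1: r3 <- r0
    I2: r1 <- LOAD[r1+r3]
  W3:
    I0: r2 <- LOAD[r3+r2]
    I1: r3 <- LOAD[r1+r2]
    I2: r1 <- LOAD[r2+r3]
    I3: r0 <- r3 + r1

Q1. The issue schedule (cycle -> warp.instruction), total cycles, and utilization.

cycle 0: W0.I0
cycle 1: W0.I1
cycle 2: W1.I0
cycle 3: W1.I1
cycle 4: W1.I2
cycle 5: W1.I3
cycle 6: W2.I0
cycle 7: W2.I1
cycle 8: W2.I2
cycle 9: W0.I2
cycle 10: W0.I3
cycle 11: W0.I4
cycle 12: W0.I5
cycle 13: W1.I4
cycle 14: W3.I0
cycle 15: idle
cycle 16: idle
cycle 17: idle
cycle 18: idle
cycle 19: idle
cycle 20: idle
cycle 21: W1.I5
cycle 22: W1.I6
cycle 23: W1.I7
cycle 24: W3.I1
cycle 25: idle
cycle 26: idle
cycle 27: idle
cycle 28: idle
cycle 29: idle
cycle 30: idle
cycle 31: idle
cycle 32: W3.I2
cycle 33: idle
cycle 34: idle
cycle 35: idle
cycle 36: idle
cycle 37: idle
cycle 38: idle
cycle 39: idle
cycle 40: W3.I3

Answer: 41 cycles, utilization 21/41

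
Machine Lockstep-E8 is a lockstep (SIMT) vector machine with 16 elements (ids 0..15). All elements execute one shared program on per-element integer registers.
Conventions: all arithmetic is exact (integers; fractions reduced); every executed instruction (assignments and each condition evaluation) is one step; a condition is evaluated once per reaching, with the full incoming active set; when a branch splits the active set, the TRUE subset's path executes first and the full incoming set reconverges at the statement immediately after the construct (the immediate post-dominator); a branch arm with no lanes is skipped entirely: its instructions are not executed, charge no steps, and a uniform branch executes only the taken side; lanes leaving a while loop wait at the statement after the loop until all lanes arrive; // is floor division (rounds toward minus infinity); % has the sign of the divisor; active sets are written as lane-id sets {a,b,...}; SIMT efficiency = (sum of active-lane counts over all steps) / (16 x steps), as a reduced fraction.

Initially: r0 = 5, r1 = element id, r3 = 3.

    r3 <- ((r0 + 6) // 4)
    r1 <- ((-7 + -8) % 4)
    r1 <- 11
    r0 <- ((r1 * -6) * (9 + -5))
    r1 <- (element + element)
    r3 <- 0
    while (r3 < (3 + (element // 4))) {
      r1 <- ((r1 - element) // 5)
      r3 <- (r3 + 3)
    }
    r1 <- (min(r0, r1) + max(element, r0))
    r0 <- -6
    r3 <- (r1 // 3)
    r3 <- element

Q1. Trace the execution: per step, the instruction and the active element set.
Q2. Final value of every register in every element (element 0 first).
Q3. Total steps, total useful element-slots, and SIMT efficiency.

step 0: r3 <- ((r0 + 6) // 4)        {0,1,2,3,4,5,6,7,8,9,10,11,12,13,14,15}
step 1: r1 <- ((-7 + -8) % 4)        {0,1,2,3,4,5,6,7,8,9,10,11,12,13,14,15}
step 2: r1 <- 11                     {0,1,2,3,4,5,6,7,8,9,10,11,12,13,14,15}
step 3: r0 <- ((r1 * -6) * (9 + -5)) {0,1,2,3,4,5,6,7,8,9,10,11,12,13,14,15}
step 4: r1 <- (element + element)    {0,1,2,3,4,5,6,7,8,9,10,11,12,13,14,15}
step 5: r3 <- 0                      {0,1,2,3,4,5,6,7,8,9,10,11,12,13,14,15}
step 6: eval (r3 < (3 + (element // 4))) {0,1,2,3,4,5,6,7,8,9,10,11,12,13,14,15}
step 7: r1 <- ((r1 - element) // 5)  {0,1,2,3,4,5,6,7,8,9,10,11,12,13,14,15}
step 8: r3 <- (r3 + 3)               {0,1,2,3,4,5,6,7,8,9,10,11,12,13,14,15}
step 9: eval (r3 < (3 + (element // 4))) {0,1,2,3,4,5,6,7,8,9,10,11,12,13,14,15}
step 10: r1 <- ((r1 - element) // 5)  {4,5,6,7,8,9,10,11,12,13,14,15}
step 11: r3 <- (r3 + 3)               {4,5,6,7,8,9,10,11,12,13,14,15}
step 12: eval (r3 < (3 + (element // 4))) {4,5,6,7,8,9,10,11,12,13,14,15}
step 13: r1 <- (min(r0, r1) + max(element, r0)) {0,1,2,3,4,5,6,7,8,9,10,11,12,13,14,15}
step 14: r0 <- -6                     {0,1,2,3,4,5,6,7,8,9,10,11,12,13,14,15}
step 15: r3 <- (r1 // 3)              {0,1,2,3,4,5,6,7,8,9,10,11,12,13,14,15}
step 16: r3 <- element                {0,1,2,3,4,5,6,7,8,9,10,11,12,13,14,15}

Answer: 17 steps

r0: -6,-6,-6,-6,-6,-6,-6,-6,-6,-6,-6,-6,-6,-6,-6,-6
r1: -264,-263,-262,-261,-260,-259,-258,-257,-256,-255,-254,-253,-252,-251,-250,-249
r3: 0,1,2,3,4,5,6,7,8,9,10,11,12,13,14,15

steps = 17; useful = 260; efficiency = 260/272 = 65/68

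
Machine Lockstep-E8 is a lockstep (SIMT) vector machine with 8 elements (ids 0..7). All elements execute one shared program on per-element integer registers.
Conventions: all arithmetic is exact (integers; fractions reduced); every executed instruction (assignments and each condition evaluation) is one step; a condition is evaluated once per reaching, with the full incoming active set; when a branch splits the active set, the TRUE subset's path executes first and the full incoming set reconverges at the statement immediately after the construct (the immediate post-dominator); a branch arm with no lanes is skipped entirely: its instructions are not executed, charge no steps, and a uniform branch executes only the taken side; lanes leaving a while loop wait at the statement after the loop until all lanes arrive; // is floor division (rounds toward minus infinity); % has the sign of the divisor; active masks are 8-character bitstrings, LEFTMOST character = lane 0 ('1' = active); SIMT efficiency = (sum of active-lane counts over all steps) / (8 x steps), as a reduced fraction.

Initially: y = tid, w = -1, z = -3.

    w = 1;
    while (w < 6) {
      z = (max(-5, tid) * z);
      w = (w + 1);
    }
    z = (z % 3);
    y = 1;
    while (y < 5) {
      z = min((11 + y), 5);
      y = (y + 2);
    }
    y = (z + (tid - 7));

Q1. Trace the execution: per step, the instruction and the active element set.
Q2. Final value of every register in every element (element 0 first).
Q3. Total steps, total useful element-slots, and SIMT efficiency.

step 0: w <- 1                       11111111
step 1: eval (w < 6)                 11111111
step 2: z <- (max(-5, tid) * z)      11111111
step 3: w <- (w + 1)                 11111111
step 4: eval (w < 6)                 11111111
step 5: z <- (max(-5, tid) * z)      11111111
step 6: w <- (w + 1)                 11111111
step 7: eval (w < 6)                 11111111
step 8: z <- (max(-5, tid) * z)      11111111
step 9: w <- (w + 1)                 11111111
step 10: eval (w < 6)                 11111111
step 11: z <- (max(-5, tid) * z)      11111111
step 12: w <- (w + 1)                 11111111
step 13: eval (w < 6)                 11111111
step 14: z <- (max(-5, tid) * z)      11111111
step 15: w <- (w + 1)                 11111111
step 16: eval (w < 6)                 11111111
step 17: z <- (z % 3)                 11111111
step 18: y <- 1                       11111111
step 19: eval (y < 5)                 11111111
step 20: z <- min((11 + y), 5)        11111111
step 21: y <- (y + 2)                 11111111
step 22: eval (y < 5)                 11111111
step 23: z <- min((11 + y), 5)        11111111
step 24: y <- (y + 2)                 11111111
step 25: eval (y < 5)                 11111111
step 26: y <- (z + (tid - 7))         11111111

Answer: 27 steps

y: -2,-1,0,1,2,3,4,5
w: 6,6,6,6,6,6,6,6
z: 5,5,5,5,5,5,5,5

steps = 27; useful = 216; efficiency = 216/216 = 1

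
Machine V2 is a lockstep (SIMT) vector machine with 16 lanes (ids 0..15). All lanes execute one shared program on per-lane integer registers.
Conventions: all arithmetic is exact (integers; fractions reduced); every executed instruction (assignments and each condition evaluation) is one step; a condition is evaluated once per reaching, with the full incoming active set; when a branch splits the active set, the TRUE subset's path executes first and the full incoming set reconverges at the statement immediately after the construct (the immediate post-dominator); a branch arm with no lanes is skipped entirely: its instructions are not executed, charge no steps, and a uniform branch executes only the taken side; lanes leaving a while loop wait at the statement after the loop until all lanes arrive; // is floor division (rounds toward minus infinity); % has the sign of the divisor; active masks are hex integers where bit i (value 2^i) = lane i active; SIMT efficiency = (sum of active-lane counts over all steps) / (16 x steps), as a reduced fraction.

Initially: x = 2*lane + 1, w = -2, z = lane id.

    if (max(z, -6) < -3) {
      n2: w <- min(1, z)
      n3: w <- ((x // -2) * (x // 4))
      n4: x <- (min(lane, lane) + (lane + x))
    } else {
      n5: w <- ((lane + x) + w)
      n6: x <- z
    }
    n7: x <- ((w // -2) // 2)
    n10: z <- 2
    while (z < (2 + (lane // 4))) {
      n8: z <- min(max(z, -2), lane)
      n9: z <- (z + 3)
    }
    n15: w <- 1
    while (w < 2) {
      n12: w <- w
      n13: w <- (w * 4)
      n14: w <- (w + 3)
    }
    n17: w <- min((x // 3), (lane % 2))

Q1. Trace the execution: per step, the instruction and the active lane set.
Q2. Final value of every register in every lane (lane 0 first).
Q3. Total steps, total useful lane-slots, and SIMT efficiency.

step 0: eval (max(z, -6) < -3)       0xffff
step 1: w <- ((lane + x) + w)        0xffff
step 2: x <- z                       0xffff
step 3: x <- ((w // -2) // 2)        0xffff
step 4: z <- 2                       0xffff
step 5: eval (z < (2 + (lane // 4))) 0xffff
step 6: z <- min(max(z, -2), lane)   0xfff0
step 7: z <- (z + 3)                 0xfff0
step 8: eval (z < (2 + (lane // 4))) 0xfff0
step 9: w <- 1                       0xffff
step 10: eval (w < 2)                 0xffff
step 11: w <- w                       0xffff
step 12: w <- (w * 4)                 0xffff
step 13: w <- (w + 3)                 0xffff
step 14: eval (w < 2)                 0xffff
step 15: w <- min((x // 3), (lane % 2)) 0xffff

Answer: 16 steps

x: 0,-1,-2,-2,-3,-4,-5,-5,-6,-7,-8,-8,-9,-10,-11,-11
w: 0,-1,-1,-1,-1,-2,-2,-2,-2,-3,-3,-3,-3,-4,-4,-4
z: 2,2,2,2,5,5,5,5,5,5,5,5,5,5,5,5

steps = 16; useful = 244; efficiency = 244/256 = 61/64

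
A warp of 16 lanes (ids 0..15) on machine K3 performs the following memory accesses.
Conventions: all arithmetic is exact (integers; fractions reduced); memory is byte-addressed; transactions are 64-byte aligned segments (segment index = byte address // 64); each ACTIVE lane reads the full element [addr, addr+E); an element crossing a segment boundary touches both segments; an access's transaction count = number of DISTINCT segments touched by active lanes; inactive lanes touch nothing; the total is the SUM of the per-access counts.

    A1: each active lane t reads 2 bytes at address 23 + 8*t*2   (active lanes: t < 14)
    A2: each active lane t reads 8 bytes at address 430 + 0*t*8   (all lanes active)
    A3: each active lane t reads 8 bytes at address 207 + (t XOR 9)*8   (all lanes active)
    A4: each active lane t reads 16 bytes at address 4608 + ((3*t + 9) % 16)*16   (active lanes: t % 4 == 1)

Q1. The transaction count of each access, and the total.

A1: 4 transactions
A2: 1 transaction
A3: 3 transactions
A4: 4 transactions

Answer: 4,1,3,4; total 12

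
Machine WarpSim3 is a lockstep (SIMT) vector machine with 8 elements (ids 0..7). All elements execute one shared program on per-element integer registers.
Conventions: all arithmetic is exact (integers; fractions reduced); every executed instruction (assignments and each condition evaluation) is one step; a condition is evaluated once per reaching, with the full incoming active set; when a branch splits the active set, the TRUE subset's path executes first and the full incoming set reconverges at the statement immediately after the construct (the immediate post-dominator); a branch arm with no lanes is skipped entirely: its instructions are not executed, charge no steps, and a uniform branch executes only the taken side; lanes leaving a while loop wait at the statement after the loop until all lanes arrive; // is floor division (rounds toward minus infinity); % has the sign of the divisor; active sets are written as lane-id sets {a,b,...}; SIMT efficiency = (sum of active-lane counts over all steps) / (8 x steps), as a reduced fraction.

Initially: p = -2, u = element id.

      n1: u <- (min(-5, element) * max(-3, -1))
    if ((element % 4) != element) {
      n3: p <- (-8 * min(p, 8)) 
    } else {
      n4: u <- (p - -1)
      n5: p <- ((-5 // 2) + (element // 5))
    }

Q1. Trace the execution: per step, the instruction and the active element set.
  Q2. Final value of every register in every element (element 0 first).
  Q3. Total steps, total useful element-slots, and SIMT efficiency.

step 0: u <- (min(-5, element) * max(-3, -1)) {0,1,2,3,4,5,6,7}
step 1: eval ((element % 4) != element) {0,1,2,3,4,5,6,7}
step 2: p <- (-8 * min(p, 8))        {4,5,6,7}
step 3: u <- (p - -1)                {0,1,2,3}
step 4: p <- ((-5 // 2) + (element // 5)) {0,1,2,3}

Answer: 5 steps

p: -3,-3,-3,-3,16,16,16,16
u: -1,-1,-1,-1,5,5,5,5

steps = 5; useful = 28; efficiency = 28/40 = 7/10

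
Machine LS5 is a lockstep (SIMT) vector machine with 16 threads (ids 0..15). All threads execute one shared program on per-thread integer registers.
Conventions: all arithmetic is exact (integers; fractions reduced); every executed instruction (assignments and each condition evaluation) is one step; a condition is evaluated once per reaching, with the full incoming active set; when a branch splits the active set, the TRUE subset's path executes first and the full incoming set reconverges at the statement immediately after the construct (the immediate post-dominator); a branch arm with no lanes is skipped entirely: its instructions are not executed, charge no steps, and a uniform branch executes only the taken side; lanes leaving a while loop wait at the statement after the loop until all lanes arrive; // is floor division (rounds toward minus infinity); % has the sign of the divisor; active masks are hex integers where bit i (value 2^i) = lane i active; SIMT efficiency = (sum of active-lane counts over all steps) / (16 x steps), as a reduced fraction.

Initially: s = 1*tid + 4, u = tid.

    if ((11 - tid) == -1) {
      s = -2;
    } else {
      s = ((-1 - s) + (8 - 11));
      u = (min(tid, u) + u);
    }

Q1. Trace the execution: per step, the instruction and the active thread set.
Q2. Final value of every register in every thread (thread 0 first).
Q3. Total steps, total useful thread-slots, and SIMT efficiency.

step 0: eval ((11 - tid) == -1)      0xffff
step 1: s <- -2                      0x1000
step 2: s <- ((-1 - s) + (8 - 11))   0xefff
step 3: u <- (min(tid, u) + u)       0xefff

Answer: 4 steps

s: -8,-9,-10,-11,-12,-13,-14,-15,-16,-17,-18,-19,-2,-21,-22,-23
u: 0,2,4,6,8,10,12,14,16,18,20,22,12,26,28,30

steps = 4; useful = 47; efficiency = 47/64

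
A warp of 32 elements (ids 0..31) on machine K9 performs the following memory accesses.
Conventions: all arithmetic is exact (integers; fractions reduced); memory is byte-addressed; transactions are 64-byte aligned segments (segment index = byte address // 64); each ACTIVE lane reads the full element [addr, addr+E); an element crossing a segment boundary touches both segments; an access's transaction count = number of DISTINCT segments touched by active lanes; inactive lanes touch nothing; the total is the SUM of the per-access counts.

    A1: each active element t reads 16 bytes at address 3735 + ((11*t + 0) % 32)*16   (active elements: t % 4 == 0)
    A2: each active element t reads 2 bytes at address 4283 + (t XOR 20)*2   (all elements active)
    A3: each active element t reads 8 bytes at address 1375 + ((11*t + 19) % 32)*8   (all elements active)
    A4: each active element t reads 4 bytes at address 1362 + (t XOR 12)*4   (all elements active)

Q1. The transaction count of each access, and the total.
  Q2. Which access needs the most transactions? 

A1: 8 transactions
A2: 2 transactions
A3: 5 transactions
A4: 3 transactions

Answer: 8,2,5,3; total 18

Answer: A1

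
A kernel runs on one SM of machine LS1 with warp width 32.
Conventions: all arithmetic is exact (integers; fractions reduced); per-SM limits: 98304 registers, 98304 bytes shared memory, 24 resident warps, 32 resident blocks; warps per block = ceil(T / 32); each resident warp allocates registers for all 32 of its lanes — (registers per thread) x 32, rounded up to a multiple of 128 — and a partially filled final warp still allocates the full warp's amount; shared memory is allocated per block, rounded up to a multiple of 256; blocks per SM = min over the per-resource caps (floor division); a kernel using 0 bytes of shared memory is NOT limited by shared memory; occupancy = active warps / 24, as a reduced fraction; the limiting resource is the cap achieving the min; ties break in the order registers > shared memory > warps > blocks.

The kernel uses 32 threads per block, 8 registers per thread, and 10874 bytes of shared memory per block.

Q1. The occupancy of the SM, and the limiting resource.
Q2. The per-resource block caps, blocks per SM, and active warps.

Answer: occupancy 1/3, limited by shared memory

registers: 384 blocks
shared memory: 8 blocks
warps: 24 blocks
blocks: 32 blocks

Answer: 8 blocks, 8 active warps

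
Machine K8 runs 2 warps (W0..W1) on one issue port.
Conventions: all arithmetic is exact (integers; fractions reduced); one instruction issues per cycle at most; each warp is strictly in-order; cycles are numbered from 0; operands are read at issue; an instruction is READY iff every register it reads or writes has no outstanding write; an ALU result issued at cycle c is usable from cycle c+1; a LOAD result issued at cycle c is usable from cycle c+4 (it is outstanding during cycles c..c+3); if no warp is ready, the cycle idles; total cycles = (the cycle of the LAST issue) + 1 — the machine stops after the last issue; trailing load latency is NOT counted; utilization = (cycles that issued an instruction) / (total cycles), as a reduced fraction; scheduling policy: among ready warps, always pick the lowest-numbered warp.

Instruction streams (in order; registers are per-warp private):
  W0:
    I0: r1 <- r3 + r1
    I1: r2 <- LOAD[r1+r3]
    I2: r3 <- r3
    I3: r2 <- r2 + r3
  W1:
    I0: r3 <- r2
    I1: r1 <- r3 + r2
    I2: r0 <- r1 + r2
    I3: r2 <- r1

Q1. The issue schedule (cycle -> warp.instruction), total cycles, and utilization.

cycle 0: W0.I0
cycle 1: W0.I1
cycle 2: W0.I2
cycle 3: W1.I0
cycle 4: W1.I1
cycle 5: W0.I3
cycle 6: W1.I2
cycle 7: W1.I3

Answer: 8 cycles, utilization 1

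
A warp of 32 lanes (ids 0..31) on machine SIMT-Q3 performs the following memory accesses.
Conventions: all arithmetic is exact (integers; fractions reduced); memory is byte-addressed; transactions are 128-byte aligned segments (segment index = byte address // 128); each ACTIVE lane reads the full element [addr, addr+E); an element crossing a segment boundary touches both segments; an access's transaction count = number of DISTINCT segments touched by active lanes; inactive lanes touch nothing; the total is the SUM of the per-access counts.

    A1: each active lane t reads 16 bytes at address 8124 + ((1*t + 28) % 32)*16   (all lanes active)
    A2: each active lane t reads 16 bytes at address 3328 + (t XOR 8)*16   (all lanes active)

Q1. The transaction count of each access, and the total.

A1: 5 transactions
A2: 4 transactions

Answer: 5,4; total 9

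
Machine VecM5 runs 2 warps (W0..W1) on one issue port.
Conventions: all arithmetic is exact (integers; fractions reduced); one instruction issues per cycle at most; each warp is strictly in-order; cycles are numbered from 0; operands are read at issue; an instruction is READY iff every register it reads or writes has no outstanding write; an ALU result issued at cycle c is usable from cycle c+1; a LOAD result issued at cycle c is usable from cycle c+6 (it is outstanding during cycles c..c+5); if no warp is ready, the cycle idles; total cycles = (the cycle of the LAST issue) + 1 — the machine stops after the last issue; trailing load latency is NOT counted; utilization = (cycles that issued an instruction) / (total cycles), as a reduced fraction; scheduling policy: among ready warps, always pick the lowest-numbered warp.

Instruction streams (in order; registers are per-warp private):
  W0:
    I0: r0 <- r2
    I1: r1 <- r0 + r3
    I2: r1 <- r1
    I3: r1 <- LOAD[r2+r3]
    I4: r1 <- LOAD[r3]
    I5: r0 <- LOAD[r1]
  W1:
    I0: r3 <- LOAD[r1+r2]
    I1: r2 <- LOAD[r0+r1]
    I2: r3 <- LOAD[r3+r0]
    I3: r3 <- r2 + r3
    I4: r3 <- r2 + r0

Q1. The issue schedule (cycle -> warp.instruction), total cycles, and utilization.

cycle 0: W0.I0
cycle 1: W0.I1
cycle 2: W0.I2
cycle 3: W0.I3
cycle 4: W1.I0
cycle 5: W1.I1
cycle 6: idle
cycle 7: idle
cycle 8: idle
cycle 9: W0.I4
cycle 10: W1.I2
cycle 11: idle
cycle 12: idle
cycle 13: idle
cycle 14: idle
cycle 15: W0.I5
cycle 16: W1.I3
cycle 17: W1.I4

Answer: 18 cycles, utilization 11/18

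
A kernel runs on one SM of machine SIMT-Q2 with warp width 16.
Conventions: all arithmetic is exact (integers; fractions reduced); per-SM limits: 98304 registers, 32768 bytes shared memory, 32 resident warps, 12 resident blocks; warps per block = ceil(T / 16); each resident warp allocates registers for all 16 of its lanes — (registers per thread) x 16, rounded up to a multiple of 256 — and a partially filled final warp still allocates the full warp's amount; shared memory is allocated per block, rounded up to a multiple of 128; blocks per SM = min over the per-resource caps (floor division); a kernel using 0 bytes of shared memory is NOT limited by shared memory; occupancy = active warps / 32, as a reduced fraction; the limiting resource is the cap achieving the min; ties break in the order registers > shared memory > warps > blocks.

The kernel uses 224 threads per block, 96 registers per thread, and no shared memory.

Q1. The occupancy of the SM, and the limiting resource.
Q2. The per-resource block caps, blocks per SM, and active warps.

Answer: occupancy 7/8, limited by warps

registers: 4 blocks
shared memory: no limit (kernel uses none)
warps: 2 blocks
blocks: 12 blocks

Answer: 2 blocks, 28 active warps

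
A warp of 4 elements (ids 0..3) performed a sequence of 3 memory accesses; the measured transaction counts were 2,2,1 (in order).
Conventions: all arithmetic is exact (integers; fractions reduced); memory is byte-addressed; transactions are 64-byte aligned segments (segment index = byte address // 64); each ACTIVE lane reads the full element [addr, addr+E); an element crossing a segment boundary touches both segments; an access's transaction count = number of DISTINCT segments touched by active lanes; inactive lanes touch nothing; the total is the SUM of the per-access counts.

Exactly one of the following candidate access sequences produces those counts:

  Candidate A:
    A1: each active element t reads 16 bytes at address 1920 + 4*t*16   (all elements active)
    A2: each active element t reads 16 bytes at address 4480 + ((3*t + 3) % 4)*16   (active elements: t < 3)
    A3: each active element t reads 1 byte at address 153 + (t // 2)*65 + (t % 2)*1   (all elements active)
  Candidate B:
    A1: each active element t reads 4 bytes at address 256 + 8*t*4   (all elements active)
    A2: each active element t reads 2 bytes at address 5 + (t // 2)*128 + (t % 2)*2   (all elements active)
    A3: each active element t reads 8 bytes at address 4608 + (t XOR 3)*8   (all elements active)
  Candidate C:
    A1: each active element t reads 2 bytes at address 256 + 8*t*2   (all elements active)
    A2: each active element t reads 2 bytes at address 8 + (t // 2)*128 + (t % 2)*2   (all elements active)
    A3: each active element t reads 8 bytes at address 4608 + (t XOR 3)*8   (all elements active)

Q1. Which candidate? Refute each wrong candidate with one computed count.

A: A1 gives 4 transactions, not 2
C: A1 gives 1 transaction, not 2
B: all counts match (2,2,1)

Answer: B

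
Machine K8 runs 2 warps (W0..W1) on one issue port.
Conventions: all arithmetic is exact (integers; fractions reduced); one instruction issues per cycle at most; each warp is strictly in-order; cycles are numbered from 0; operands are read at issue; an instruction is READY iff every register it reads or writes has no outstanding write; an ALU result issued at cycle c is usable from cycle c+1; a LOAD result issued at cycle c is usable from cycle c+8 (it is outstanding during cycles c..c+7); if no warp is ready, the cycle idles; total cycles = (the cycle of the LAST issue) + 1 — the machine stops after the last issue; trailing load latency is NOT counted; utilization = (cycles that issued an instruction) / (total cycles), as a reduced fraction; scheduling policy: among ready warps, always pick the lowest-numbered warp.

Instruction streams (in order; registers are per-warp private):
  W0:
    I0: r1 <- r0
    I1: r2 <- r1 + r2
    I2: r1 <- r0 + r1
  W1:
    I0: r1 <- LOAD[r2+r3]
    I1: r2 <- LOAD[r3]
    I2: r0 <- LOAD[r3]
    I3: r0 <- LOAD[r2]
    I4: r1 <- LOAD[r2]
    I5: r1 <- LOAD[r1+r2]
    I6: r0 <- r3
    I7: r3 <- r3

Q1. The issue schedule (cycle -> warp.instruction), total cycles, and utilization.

cycle 0: W0.I0
cycle 1: W0.I1
cycle 2: W0.I2
cycle 3: W1.I0
cycle 4: W1.I1
cycle 5: W1.I2
cycle 6: idle
cycle 7: idle
cycle 8: idle
cycle 9: idle
cycle 10: idle
cycle 11: idle
cycle 12: idle
cycle 13: W1.I3
cycle 14: W1.I4
cycle 15: idle
cycle 16: idle
cycle 17: idle
cycle 18: idle
cycle 19: idle
cycle 20: idle
cycle 21: idle
cycle 22: W1.I5
cycle 23: W1.I6
cycle 24: W1.I7

Answer: 25 cycles, utilization 11/25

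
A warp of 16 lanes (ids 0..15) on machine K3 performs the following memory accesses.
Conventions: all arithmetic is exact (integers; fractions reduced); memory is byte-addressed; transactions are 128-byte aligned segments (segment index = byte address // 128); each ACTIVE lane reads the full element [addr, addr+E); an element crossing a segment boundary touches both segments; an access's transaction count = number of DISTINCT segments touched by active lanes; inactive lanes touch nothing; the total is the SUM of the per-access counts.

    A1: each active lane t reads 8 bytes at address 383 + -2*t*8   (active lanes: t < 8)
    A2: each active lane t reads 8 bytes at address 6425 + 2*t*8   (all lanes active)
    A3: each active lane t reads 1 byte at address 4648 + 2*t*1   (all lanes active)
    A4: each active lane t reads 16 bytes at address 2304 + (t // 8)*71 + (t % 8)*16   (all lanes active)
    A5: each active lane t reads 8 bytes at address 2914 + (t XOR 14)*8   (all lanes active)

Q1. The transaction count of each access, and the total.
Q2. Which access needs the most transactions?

A1: 2 transactions
A2: 3 transactions
A3: 1 transaction
A4: 2 transactions
A5: 2 transactions

Answer: 2,3,1,2,2; total 10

Answer: A2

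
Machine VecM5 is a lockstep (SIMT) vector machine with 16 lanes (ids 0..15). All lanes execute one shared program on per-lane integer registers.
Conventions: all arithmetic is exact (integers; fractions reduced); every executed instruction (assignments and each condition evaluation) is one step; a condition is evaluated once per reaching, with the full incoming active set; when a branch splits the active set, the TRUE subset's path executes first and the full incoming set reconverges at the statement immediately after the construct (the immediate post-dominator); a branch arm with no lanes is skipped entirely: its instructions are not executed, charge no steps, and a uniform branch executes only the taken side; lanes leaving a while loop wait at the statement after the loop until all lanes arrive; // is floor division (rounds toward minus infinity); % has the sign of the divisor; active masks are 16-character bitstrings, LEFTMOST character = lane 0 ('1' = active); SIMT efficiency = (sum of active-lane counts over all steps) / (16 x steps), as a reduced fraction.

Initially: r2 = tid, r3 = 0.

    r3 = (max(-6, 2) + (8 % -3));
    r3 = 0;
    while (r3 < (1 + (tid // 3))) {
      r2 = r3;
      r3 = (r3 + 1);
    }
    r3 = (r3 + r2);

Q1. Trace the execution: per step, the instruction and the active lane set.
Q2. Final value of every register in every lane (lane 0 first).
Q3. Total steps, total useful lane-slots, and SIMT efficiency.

step 0: r3 <- (max(-6, 2) + (8 % -3)) 1111111111111111
step 1: r3 <- 0                      1111111111111111
step 2: eval (r3 < (1 + (tid // 3))) 1111111111111111
step 3: r2 <- r3                     1111111111111111
step 4: r3 <- (r3 + 1)               1111111111111111
step 5: eval (r3 < (1 + (tid // 3))) 1111111111111111
step 6: r2 <- r3                     0001111111111111
step 7: r3 <- (r3 + 1)               0001111111111111
step 8: eval (r3 < (1 + (tid // 3))) 0001111111111111
step 9: r2 <- r3                     0000001111111111
step 10: r3 <- (r3 + 1)               0000001111111111
step 11: eval (r3 < (1 + (tid // 3))) 0000001111111111
step 12: r2 <- r3                     0000000001111111
step 13: r3 <- (r3 + 1)               0000000001111111
step 14: eval (r3 < (1 + (tid // 3))) 0000000001111111
step 15: r2 <- r3                     0000000000001111
step 16: r3 <- (r3 + 1)               0000000000001111
step 17: eval (r3 < (1 + (tid // 3))) 0000000000001111
step 18: r2 <- r3                     0000000000000001
step 19: r3 <- (r3 + 1)               0000000000000001
step 20: eval (r3 < (1 + (tid // 3))) 0000000000000001
step 21: r3 <- (r3 + r2)              1111111111111111

Answer: 22 steps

r2: 0,0,0,1,1,1,2,2,2,3,3,3,4,4,4,5
r3: 1,1,1,3,3,3,5,5,5,7,7,7,9,9,9,11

steps = 22; useful = 217; efficiency = 217/352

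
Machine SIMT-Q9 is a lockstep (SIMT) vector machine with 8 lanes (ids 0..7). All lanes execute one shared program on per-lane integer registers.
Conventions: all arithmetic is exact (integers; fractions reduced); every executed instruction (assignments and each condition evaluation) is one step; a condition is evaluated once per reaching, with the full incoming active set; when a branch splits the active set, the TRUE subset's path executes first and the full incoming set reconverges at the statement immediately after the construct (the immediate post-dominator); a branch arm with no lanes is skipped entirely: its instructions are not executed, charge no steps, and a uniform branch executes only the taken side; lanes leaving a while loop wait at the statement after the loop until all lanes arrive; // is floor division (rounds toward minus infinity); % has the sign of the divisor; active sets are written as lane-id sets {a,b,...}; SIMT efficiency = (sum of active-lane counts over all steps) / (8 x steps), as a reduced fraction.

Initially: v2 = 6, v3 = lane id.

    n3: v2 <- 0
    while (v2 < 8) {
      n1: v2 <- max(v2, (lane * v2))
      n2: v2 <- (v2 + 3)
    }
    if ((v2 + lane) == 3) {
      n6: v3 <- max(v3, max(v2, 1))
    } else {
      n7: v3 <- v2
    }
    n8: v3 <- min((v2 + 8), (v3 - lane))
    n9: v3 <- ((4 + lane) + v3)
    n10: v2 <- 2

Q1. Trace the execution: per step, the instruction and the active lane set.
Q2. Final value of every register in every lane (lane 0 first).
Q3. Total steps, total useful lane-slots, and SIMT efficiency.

step 0: v2 <- 0                      {0,1,2,3,4,5,6,7}
step 1: eval (v2 < 8)                {0,1,2,3,4,5,6,7}
step 2: v2 <- max(v2, (lane * v2))   {0,1,2,3,4,5,6,7}
step 3: v2 <- (v2 + 3)               {0,1,2,3,4,5,6,7}
step 4: eval (v2 < 8)                {0,1,2,3,4,5,6,7}
step 5: v2 <- max(v2, (lane * v2))   {0,1,2,3,4,5,6,7}
step 6: v2 <- (v2 + 3)               {0,1,2,3,4,5,6,7}
step 7: eval (v2 < 8)                {0,1,2,3,4,5,6,7}
step 8: v2 <- max(v2, (lane * v2))   {0,1}
step 9: v2 <- (v2 + 3)               {0,1}
step 10: eval (v2 < 8)                {0,1}
step 11: eval ((v2 + lane) == 3)      {0,1,2,3,4,5,6,7}
step 12: v3 <- v2                     {0,1,2,3,4,5,6,7}
step 13: v3 <- min((v2 + 8), (v3 - lane)) {0,1,2,3,4,5,6,7}
step 14: v3 <- ((4 + lane) + v3)      {0,1,2,3,4,5,6,7}
step 15: v2 <- 2                      {0,1,2,3,4,5,6,7}

Answer: 16 steps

v2: 2,2,2,2,2,2,2,2
v3: 13,13,13,16,19,22,25,28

steps = 16; useful = 110; efficiency = 110/128 = 55/64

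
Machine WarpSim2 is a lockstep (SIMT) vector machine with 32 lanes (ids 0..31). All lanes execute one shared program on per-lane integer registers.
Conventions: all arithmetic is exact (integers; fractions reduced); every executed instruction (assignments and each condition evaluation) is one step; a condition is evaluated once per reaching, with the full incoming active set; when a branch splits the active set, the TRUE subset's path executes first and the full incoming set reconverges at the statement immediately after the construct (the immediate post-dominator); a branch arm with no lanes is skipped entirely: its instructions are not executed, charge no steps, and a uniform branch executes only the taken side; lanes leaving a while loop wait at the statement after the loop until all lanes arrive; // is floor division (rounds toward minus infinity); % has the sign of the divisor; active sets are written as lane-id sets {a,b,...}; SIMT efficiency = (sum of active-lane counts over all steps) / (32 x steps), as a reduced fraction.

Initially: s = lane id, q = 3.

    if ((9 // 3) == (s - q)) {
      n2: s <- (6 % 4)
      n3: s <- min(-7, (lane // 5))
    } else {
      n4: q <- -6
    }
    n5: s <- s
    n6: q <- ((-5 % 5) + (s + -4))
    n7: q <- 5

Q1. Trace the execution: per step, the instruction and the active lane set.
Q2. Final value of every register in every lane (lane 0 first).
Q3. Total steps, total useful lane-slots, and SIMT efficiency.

step 0: eval ((9 // 3) == (s - q))   {0,1,2,3,4,5,6,7,8,9,10,11,12,13,14,15,16,17,18,19,20,21,22,23,24,25,26,27,28,29,30,31}
step 1: s <- (6 % 4)                 {6}
step 2: s <- min(-7, (lane // 5))    {6}
step 3: q <- -6                      {0,1,2,3,4,5,7,8,9,10,11,12,13,14,15,16,17,18,19,20,21,22,23,24,25,26,27,28,29,30,31}
step 4: s <- s                       {0,1,2,3,4,5,6,7,8,9,10,11,12,13,14,15,16,17,18,19,20,21,22,23,24,25,26,27,28,29,30,31}
step 5: q <- ((-5 % 5) + (s + -4))   {0,1,2,3,4,5,6,7,8,9,10,11,12,13,14,15,16,17,18,19,20,21,22,23,24,25,26,27,28,29,30,31}
step 6: q <- 5                       {0,1,2,3,4,5,6,7,8,9,10,11,12,13,14,15,16,17,18,19,20,21,22,23,24,25,26,27,28,29,30,31}

Answer: 7 steps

s: 0,1,2,3,4,5,-7,7,8,9,10,11,12,13,14,15,16,17,18,19,20,21,22,23,24,25,26,27,28,29,30,31
q: 5,5,5,5,5,5,5,5,5,5,5,5,5,5,5,5,5,5,5,5,5,5,5,5,5,5,5,5,5,5,5,5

steps = 7; useful = 161; efficiency = 161/224 = 23/32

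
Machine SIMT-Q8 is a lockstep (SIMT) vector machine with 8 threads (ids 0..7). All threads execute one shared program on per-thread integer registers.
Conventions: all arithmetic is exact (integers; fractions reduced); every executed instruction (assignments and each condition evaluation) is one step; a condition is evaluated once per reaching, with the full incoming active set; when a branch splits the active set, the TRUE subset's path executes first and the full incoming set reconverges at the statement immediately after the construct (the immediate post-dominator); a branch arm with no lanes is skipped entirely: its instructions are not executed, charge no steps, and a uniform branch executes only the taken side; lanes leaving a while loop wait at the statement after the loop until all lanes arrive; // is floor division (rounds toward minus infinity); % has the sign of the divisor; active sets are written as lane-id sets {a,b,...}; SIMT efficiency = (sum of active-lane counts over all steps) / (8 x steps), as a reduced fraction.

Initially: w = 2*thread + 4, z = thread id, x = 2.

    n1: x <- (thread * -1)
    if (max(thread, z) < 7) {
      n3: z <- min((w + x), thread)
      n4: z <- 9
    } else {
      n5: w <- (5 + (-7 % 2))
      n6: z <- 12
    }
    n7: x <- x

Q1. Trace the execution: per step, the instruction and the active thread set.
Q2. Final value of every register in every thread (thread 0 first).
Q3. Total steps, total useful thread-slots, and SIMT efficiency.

step 0: x <- (thread * -1)           {0,1,2,3,4,5,6,7}
step 1: eval (max(thread, z) < 7)    {0,1,2,3,4,5,6,7}
step 2: z <- min((w + x), thread)    {0,1,2,3,4,5,6}
step 3: z <- 9                       {0,1,2,3,4,5,6}
step 4: w <- (5 + (-7 % 2))          {7}
step 5: z <- 12                      {7}
step 6: x <- x                       {0,1,2,3,4,5,6,7}

Answer: 7 steps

w: 4,6,8,10,12,14,16,6
z: 9,9,9,9,9,9,9,12
x: 0,-1,-2,-3,-4,-5,-6,-7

steps = 7; useful = 40; efficiency = 40/56 = 5/7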